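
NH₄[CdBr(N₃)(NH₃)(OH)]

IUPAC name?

ammonium ammineazidobromohydroxocadmate(II)

The 1 ammonium counter-ion carries a total charge of +1, so each complex ion is 1−.
Ligand charges: 1×ammine (neutral), 1×bromo (-1 each), 1×azido (-1 each), 1×hydroxo (-1 each); total -3. So Cd + (-3) = 1−, giving Cd = +2.
The complex ion is anionic, so cadmium takes the -ate form cadmate(II).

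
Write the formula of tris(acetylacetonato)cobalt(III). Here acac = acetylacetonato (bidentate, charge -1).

[Co(acac)3]

Ligands: 3 acetylacetonato (acac, -1). Ligand charge sum = -3.
With Co in oxidation state +3, the complex ion is [Co...].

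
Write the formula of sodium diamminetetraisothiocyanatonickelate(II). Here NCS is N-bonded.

Ligands: 4 isothiocyanato (NCS, -1), 2 ammine (NH3, neutral). Ligand charge sum = -4.
With Ni in oxidation state +2, the complex ion is [Ni...]^2−.
Charge balance with sodium (+1) requires 1 complex ion per 2 sodium.

Na2[Ni(NCS)4(NH3)2]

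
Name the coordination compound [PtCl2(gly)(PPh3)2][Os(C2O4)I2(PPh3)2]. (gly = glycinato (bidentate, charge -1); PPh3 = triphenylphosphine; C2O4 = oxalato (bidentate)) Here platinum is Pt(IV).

dichloro(glycinato)bis(triphenylphosphine)platinum(IV) diiodooxalatobis(triphenylphosphine)osmate(III)

Pt is given as +4; the cation's ligand charges sum to -3, so the complex cation is 1+.
A 1:1 salt means the anion carries the equal and opposite charge, 1−.
Anion: ligand charges sum to -4; for the ion to be 1−, Os = +3.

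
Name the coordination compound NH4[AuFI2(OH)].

ammonium fluorohydroxodiiodoaurate(III)

The 1 ammonium counter-ion carries a total charge of +1, so each complex ion is 1−.
Ligand charges: 1×hydroxo (-1 each), 2×iodo (-1 each), 1×fluoro (-1 each); total -4. So Au + (-4) = 1−, giving Au = +3.
Ligands are named alphabetically: fluoro before hydroxo before iodo.
The complex ion is anionic, so gold takes the -ate form aurate(III).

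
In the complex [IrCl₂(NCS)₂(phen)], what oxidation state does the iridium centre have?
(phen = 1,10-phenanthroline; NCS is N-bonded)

+4

No counter-ion: the bracketed complex is neutral.
Ligand charges: 1×phen neutral; 2×NCS = -2; 2×Cl = -2; sum -4.
Ir + (-4) = 0 ⇒ Ir is +4.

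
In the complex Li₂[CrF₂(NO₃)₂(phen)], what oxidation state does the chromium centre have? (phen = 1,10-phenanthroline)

2 lithium outside the brackets (+1 each) → the complex ion is 2−.
Ligand charges: 1×phen neutral; 2×NO3 = -2; 2×F = -2; sum -4.
Cr + (-4) = 2− ⇒ Cr is +2.

+2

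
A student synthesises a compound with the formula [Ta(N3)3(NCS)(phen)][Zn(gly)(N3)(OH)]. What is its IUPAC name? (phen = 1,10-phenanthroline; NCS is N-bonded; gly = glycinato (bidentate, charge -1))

triazidoisothiocyanato(1,10-phenanthroline)tantalum(V) azido(glycinato)hydroxozincate(II)

Both ions are complex: the cation is named first with the plain metal name, the anion second with the -ate form; each ion's ligands are alphabetised independently.
Zinc is always +2 in its complexes; the anion's ligand charges sum to -3, so the complex anion is 1−.
A 1:1 salt means the cation carries the equal and opposite charge, 1+.
Cation: ligand charges sum to -4; for the ion to be 1+, Ta = +5.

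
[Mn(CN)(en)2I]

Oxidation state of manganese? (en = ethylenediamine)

+2

No counter-ion: the bracketed complex is neutral.
Ligand charges: 1×CN = -1; 1×I = -1; 2×en neutral; sum -2.
Mn + (-2) = 0 ⇒ Mn is +2.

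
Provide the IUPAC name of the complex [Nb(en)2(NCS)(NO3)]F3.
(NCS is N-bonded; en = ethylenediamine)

bis(ethylenediamine)isothiocyanatonitratoniobium(V) fluoride

The 3 fluoride counter-ions carry a total charge of -3, so each complex ion is 3+.
Ligand charges: 1×isothiocyanato (-1 each), 1×nitrato (-1 each), 2×ethylenediamine (neutral); total -2. So Nb + (-2) = 3+, giving Nb = +5.
Ligands are named alphabetically: ethylenediamine before isothiocyanato before nitrato.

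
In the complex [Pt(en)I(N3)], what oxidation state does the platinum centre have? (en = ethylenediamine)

No counter-ion: the bracketed complex is neutral.
Ligand charges: 1×N3 = -1; 1×I = -1; 1×en neutral; sum -2.
Pt + (-2) = 0 ⇒ Pt is +2.

+2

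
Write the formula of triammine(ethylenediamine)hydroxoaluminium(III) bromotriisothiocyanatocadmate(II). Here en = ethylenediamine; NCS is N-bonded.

Cation [Al…]: ligand charges -1, Al(III) ⇒ ion charge 2+.
Anion [Cd…]: ligand charges -4, Cd(II) ⇒ ion charge 2−.

[Al(en)(NH3)3(OH)][CdBr(NCS)3]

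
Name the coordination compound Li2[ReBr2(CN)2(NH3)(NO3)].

The 2 lithium counter-ions carry a total charge of +2, so each complex ion is 2−.
Ligand charges: 2×cyano (-1 each), 2×bromo (-1 each), 1×nitrato (-1 each), 1×ammine (neutral); total -5. So Re + (-5) = 2−, giving Re = +3.
Ligands are named alphabetically: ammine before bromo before cyano before nitrato.
The complex ion is anionic, so rhenium takes the -ate form rhenate(III).

lithium amminedibromodicyanonitratorhenate(III)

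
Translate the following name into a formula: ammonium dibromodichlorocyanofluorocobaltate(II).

(NH4)4[CoBr2Cl2(CN)F]

Ligands: 1 cyano (CN, -1), 2 chloro (Cl, -1), 2 bromo (Br, -1), 1 fluoro (F, -1). Ligand charge sum = -6.
Charge balance with ammonium (+1) requires 1 complex ion per 4 ammonium.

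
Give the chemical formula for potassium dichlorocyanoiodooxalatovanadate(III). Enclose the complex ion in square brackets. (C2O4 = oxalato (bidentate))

Ligands: 2 chloro (Cl, -1), 1 cyano (CN, -1), 1 iodo (I, -1), 1 oxalato (C2O4, -2). Ligand charge sum = -6.
With V in oxidation state +3, the complex ion is [V...]^3−.
Charge balance with potassium (+1) requires 1 complex ion per 3 potassium.

K3[V(C2O4)Cl2(CN)I]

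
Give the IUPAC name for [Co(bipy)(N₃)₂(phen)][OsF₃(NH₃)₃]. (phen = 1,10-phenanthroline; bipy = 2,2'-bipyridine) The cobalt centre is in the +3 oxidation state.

Both ions are complex: the cation is named first with the plain metal name, the anion second with the -ate form; each ion's ligands are alphabetised independently.
Co is given as +3; the cation's ligand charges sum to -2, so the complex cation is 1+.
A 1:1 salt means the anion carries the equal and opposite charge, 1−.
Anion: ligand charges sum to -3; for the ion to be 1−, Os = +2.

diazido(2,2'-bipyridine)(1,10-phenanthroline)cobalt(III) triamminetrifluoroosmate(II)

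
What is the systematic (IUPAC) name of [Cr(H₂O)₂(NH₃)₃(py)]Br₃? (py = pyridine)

The 3 bromide counter-ions carry a total charge of -3, so each complex ion is 3+.
Ligand charges: 3×ammine (neutral), 2×aqua (neutral), 1×pyridine (neutral); total 0. So Cr + (0) = 3+, giving Cr = +3.
Ligands are named alphabetically: ammine before aqua before pyridine.

triamminediaqua(pyridine)chromium(III) bromide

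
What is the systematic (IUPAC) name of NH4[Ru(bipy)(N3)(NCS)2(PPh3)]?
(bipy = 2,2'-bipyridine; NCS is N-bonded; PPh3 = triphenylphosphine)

The 1 ammonium counter-ion carries a total charge of +1, so each complex ion is 1−.
Ligand charges: 1×2,2'-bipyridine (neutral), 2×isothiocyanato (-1 each), 1×triphenylphosphine (neutral), 1×azido (-1 each); total -3. So Ru + (-3) = 1−, giving Ru = +2.
The complex ion is anionic, so ruthenium takes the -ate form ruthenate(II).

ammonium azido(2,2'-bipyridine)diisothiocyanato(triphenylphosphine)ruthenate(II)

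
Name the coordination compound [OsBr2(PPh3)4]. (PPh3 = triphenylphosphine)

dibromotetrakis(triphenylphosphine)osmium(II)

There is no counter-ion, so the complex is neutral overall.
Ligand charges: 2×bromo (-1 each), 4×triphenylphosphine (neutral); total -2. So Os + (-2) = 0, giving Os = +2.
Ligands are named alphabetically: bromo before triphenylphosphine.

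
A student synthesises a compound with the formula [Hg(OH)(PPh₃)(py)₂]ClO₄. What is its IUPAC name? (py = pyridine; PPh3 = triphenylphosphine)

hydroxobis(pyridine)(triphenylphosphine)mercury(II) perchlorate

The 1 perchlorate counter-ion carries a total charge of -1, so each complex ion is 1+.
Ligand charges: 2×pyridine (neutral), 1×triphenylphosphine (neutral), 1×hydroxo (-1 each); total -1. So Hg + (-1) = 1+, giving Hg = +2.
Ligands are named alphabetically: hydroxo before pyridine before triphenylphosphine.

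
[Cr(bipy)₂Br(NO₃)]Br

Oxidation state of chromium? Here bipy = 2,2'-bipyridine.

1 bromide outside the brackets (-1 each) → the complex ion is 1+.
Ligand charges: 1×Br = -1; 1×NO3 = -1; 2×bipy neutral; sum -2.
Cr + (-2) = 1+ ⇒ Cr is +3.

+3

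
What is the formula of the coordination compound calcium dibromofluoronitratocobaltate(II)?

Ca[CoBr2F(NO3)]

Ligands: 1 nitrato (NO3, -1), 1 fluoro (F, -1), 2 bromo (Br, -1). Ligand charge sum = -4.
With Co in oxidation state +2, the complex ion is [Co...]^2−.
Charge balance with calcium (+2) requires 1 complex ion per 1 calcium.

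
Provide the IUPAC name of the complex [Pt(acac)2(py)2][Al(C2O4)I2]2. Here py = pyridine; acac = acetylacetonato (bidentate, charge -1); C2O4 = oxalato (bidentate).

bis(acetylacetonato)bis(pyridine)platinum(IV) diiodooxalatoaluminate(III)

Both ions are complex: the cation is named first with the plain metal name, the anion second with the -ate form; each ion's ligands are alphabetised independently.
Aluminium is always +3 in its complexes; the anion's ligand charges sum to -4, so the complex anion is 1−.
With 2 anions per cation, the cation must be 2×1 = 2+.
Cation: ligand charges sum to -2; for the ion to be 2+, Pt = +4.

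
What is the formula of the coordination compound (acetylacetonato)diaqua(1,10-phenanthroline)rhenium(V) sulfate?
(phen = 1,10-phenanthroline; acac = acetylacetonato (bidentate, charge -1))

[Re(acac)(H2O)2(phen)](SO4)2

Ligands: 2 aqua (H2O, neutral), 1 1,10-phenanthroline (phen, neutral), 1 acetylacetonato (acac, -1). Ligand charge sum = -1.
With Re in oxidation state +5, the complex ion is [Re...]^4+.
Charge balance with sulfate (-2) requires 1 complex ion per 2 sulfate.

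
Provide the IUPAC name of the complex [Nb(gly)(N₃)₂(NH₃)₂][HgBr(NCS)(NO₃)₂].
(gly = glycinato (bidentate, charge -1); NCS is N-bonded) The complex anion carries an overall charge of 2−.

Both ions are complex: the cation is named first with the plain metal name, the anion second with the -ate form; each ion's ligands are alphabetised independently.
The complex anion is given as 2−; its ligand charges sum to -4, so Hg = +2.
A 1:1 salt means the cation carries the equal and opposite charge, 2+.
Cation: ligand charges sum to -3; for the ion to be 2+, Nb = +5.

diamminediazido(glycinato)niobium(V) bromoisothiocyanatodinitratomercurate(II)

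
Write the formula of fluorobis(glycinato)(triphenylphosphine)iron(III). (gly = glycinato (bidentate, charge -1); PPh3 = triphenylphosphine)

Ligands: 2 glycinato (gly, -1), 1 fluoro (F, -1), 1 triphenylphosphine (PPh3, neutral). Ligand charge sum = -3.
With Fe in oxidation state +3, the complex ion is [Fe...].

[FeF(gly)2(PPh3)]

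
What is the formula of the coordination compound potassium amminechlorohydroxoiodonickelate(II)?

Ligands: 1 chloro (Cl, -1), 1 ammine (NH3, neutral), 1 hydroxo (OH, -1), 1 iodo (I, -1). Ligand charge sum = -3.
Charge balance with potassium (+1) requires 1 complex ion per 1 potassium.

K[NiClI(NH3)(OH)]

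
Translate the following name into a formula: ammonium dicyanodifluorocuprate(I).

Ligands: 2 fluoro (F, -1), 2 cyano (CN, -1). Ligand charge sum = -4.
Charge balance with ammonium (+1) requires 1 complex ion per 3 ammonium.

(NH4)3[Cu(CN)2F2]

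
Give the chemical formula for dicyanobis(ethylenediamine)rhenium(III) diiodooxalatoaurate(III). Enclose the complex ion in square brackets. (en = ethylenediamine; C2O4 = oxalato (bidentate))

[Re(CN)2(en)2][Au(C2O4)I2]

Cation [Re…]: ligand charges -2, Re(III) ⇒ ion charge 1+.
Anion [Au…]: ligand charges -4, Au(III) ⇒ ion charge 1−.
One 1+ cation balances one 1− anion.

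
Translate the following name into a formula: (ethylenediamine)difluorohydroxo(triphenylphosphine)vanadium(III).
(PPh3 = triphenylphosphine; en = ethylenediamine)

Ligands: 1 triphenylphosphine (PPh3, neutral), 1 ethylenediamine (en, neutral), 2 fluoro (F, -1), 1 hydroxo (OH, -1). Ligand charge sum = -3.
With V in oxidation state +3, the complex ion is [V...].

[V(en)F2(OH)(PPh3)]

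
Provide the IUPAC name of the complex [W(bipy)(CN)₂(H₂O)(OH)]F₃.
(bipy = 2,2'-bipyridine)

The 3 fluoride counter-ions carry a total charge of -3, so each complex ion is 3+.
Ligand charges: 1×aqua (neutral), 1×hydroxo (-1 each), 2×cyano (-1 each), 1×2,2'-bipyridine (neutral); total -3. So W + (-3) = 3+, giving W = +6.
Ligands are named alphabetically: aqua before bipyridine before cyano before hydroxo.

aqua(2,2'-bipyridine)dicyanohydroxotungsten(VI) fluoride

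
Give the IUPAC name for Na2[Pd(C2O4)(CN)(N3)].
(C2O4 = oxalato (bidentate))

sodium azidocyanooxalatopalladate(II)

The 2 sodium counter-ions carry a total charge of +2, so each complex ion is 2−.
Ligand charges: 1×oxalato (-2 each), 1×azido (-1 each), 1×cyano (-1 each); total -4. So Pd + (-4) = 2−, giving Pd = +2.
The complex ion is anionic, so palladium takes the -ate form palladate(II).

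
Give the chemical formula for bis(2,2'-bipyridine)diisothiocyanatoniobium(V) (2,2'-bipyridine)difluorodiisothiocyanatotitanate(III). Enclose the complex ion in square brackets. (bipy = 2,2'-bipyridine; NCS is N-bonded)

Cation [Nb…]: ligand charges -2, Nb(V) ⇒ ion charge 3+.
Anion [Ti…]: ligand charges -4, Ti(III) ⇒ ion charge 1−.
One 3+ cation requires 3 of the 1− anion.

[Nb(bipy)2(NCS)2][Ti(bipy)F2(NCS)2]3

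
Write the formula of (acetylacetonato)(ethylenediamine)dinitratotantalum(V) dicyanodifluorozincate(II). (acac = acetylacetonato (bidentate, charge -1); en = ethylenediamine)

Cation [Ta…]: ligand charges -3, Ta(V) ⇒ ion charge 2+.
Anion [Zn…]: ligand charges -4, Zn(II) ⇒ ion charge 2−.
One 2+ cation balances one 2− anion.

[Ta(acac)(en)(NO3)2][Zn(CN)2F2]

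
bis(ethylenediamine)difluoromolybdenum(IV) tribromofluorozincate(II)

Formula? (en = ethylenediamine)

[Mo(en)2F2][ZnBr3F]

Cation [Mo…]: ligand charges -2, Mo(IV) ⇒ ion charge 2+.
Anion [Zn…]: ligand charges -4, Zn(II) ⇒ ion charge 2−.
One 2+ cation balances one 2− anion.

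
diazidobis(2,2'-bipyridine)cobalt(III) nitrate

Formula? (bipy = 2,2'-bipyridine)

Ligands: 2 azido (N3, -1), 2 2,2'-bipyridine (bipy, neutral). Ligand charge sum = -2.
With Co in oxidation state +3, the complex ion is [Co...]^1+.
Charge balance with nitrate (-1) requires 1 complex ion per 1 nitrate.

[Co(bipy)2(N3)2]NO3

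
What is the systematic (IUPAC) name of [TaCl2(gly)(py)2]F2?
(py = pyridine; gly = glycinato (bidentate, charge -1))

The 2 fluoride counter-ions carry a total charge of -2, so each complex ion is 2+.
Ligand charges: 2×pyridine (neutral), 1×glycinato (-1 each), 2×chloro (-1 each); total -3. So Ta + (-3) = 2+, giving Ta = +5.
Ligands are named alphabetically: chloro before glycinato before pyridine.

dichloro(glycinato)bis(pyridine)tantalum(V) fluoride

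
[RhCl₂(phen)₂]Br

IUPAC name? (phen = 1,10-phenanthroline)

The 1 bromide counter-ion carries a total charge of -1, so each complex ion is 1+.
Ligand charges: 2×chloro (-1 each), 2×1,10-phenanthroline (neutral); total -2. So Rh + (-2) = 1+, giving Rh = +3.
Ligands are named alphabetically: chloro before phenanthroline.

dichlorobis(1,10-phenanthroline)rhodium(III) bromide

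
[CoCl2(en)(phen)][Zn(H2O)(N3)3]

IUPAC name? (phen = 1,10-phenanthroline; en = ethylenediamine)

dichloro(ethylenediamine)(1,10-phenanthroline)cobalt(III) aquatriazidozincate(II)

Zinc is always +2 in its complexes; the anion's ligand charges sum to -3, so the complex anion is 1−.
A 1:1 salt means the cation carries the equal and opposite charge, 1+.
Cation: ligand charges sum to -2; for the ion to be 1+, Co = +3.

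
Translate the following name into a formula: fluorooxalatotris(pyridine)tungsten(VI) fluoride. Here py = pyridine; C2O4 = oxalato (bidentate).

Ligands: 1 fluoro (F, -1), 3 pyridine (py, neutral), 1 oxalato (C2O4, -2). Ligand charge sum = -3.
With W in oxidation state +6, the complex ion is [W...]^3+.
Charge balance with fluoride (-1) requires 1 complex ion per 3 fluoride.

[W(C2O4)F(py)3]F3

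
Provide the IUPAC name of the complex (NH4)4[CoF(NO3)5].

The 4 ammonium counter-ions carry a total charge of +4, so each complex ion is 4−.
Ligand charges: 5×nitrato (-1 each), 1×fluoro (-1 each); total -6. So Co + (-6) = 4−, giving Co = +2.
Ligands are named alphabetically: fluoro before nitrato.
The complex ion is anionic, so cobalt takes the -ate form cobaltate(II).

ammonium fluoropentanitratocobaltate(II)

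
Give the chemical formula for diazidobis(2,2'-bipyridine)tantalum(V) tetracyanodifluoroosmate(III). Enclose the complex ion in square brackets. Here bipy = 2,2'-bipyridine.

Cation [Ta…]: ligand charges -2, Ta(V) ⇒ ion charge 3+.
Anion [Os…]: ligand charges -6, Os(III) ⇒ ion charge 3−.
One 3+ cation balances one 3− anion.

[Ta(bipy)2(N3)2][Os(CN)4F2]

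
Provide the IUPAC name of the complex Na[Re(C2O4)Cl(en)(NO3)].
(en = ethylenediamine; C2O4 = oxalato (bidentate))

The 1 sodium counter-ion carries a total charge of +1, so each complex ion is 1−.
Ligand charges: 1×chloro (-1 each), 1×ethylenediamine (neutral), 1×nitrato (-1 each), 1×oxalato (-2 each); total -4. So Re + (-4) = 1−, giving Re = +3.
Ligands are named alphabetically: chloro before ethylenediamine before nitrato before oxalato.
The complex ion is anionic, so rhenium takes the -ate form rhenate(III).

sodium chloro(ethylenediamine)nitratooxalatorhenate(III)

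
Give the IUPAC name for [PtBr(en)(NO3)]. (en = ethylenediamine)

There is no counter-ion, so the complex is neutral overall.
Ligand charges: 1×nitrato (-1 each), 1×ethylenediamine (neutral), 1×bromo (-1 each); total -2. So Pt + (-2) = 0, giving Pt = +2.
Ligands are named alphabetically: bromo before ethylenediamine before nitrato.

bromo(ethylenediamine)nitratoplatinum(II)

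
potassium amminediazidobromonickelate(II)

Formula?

Ligands: 1 ammine (NH3, neutral), 2 azido (N3, -1), 1 bromo (Br, -1). Ligand charge sum = -3.
With Ni in oxidation state +2, the complex ion is [Ni...]^1−.
Charge balance with potassium (+1) requires 1 complex ion per 1 potassium.

K[NiBr(N3)2(NH3)]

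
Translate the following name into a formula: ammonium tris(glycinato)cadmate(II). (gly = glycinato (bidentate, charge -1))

NH4[Cd(gly)3]

Ligands: 3 glycinato (gly, -1). Ligand charge sum = -3.
With Cd in oxidation state +2, the complex ion is [Cd...]^1−.
Charge balance with ammonium (+1) requires 1 complex ion per 1 ammonium.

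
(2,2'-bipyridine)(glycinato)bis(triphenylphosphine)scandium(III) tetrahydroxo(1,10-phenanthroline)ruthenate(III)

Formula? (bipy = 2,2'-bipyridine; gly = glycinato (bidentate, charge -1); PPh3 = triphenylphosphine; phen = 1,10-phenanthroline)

Cation [Sc…]: ligand charges -1, Sc(III) ⇒ ion charge 2+.
Anion [Ru…]: ligand charges -4, Ru(III) ⇒ ion charge 1−.
One 2+ cation requires 2 of the 1− anion.

[Sc(bipy)(gly)(PPh3)2][Ru(OH)4(phen)]2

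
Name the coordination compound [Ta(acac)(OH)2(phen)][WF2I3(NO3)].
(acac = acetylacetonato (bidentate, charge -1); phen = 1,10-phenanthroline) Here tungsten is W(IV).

(acetylacetonato)dihydroxo(1,10-phenanthroline)tantalum(V) difluorotriiodonitratotungstate(IV)

W is given as +4; the anion's ligand charges sum to -6, so the complex anion is 2−.
A 1:1 salt means the cation carries the equal and opposite charge, 2+.
Cation: ligand charges sum to -3; for the ion to be 2+, Ta = +5.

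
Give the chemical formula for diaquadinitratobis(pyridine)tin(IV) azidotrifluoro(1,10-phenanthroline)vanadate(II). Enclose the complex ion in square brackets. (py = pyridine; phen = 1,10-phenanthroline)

[Sn(H2O)2(NO3)2(py)2][VF3(N3)(phen)]

Cation [Sn…]: ligand charges -2, Sn(IV) ⇒ ion charge 2+.
Anion [V…]: ligand charges -4, V(II) ⇒ ion charge 2−.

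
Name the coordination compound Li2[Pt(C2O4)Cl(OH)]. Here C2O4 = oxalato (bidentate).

lithium chlorohydroxooxalatoplatinate(II)

The 2 lithium counter-ions carry a total charge of +2, so each complex ion is 2−.
Ligand charges: 1×hydroxo (-1 each), 1×chloro (-1 each), 1×oxalato (-2 each); total -4. So Pt + (-4) = 2−, giving Pt = +2.
Ligands are named alphabetically: chloro before hydroxo before oxalato.
The complex ion is anionic, so platinum takes the -ate form platinate(II).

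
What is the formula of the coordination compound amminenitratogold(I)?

[Au(NH3)(NO3)]

Ligands: 1 nitrato (NO3, -1), 1 ammine (NH3, neutral). Ligand charge sum = -1.
With Au in oxidation state +1, the complex ion is [Au...].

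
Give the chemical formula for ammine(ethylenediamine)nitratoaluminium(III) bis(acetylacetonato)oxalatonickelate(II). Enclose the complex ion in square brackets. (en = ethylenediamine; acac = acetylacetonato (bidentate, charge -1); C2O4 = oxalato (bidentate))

[Al(en)(NH3)(NO3)][Ni(acac)2(C2O4)]

Cation [Al…]: ligand charges -1, Al(III) ⇒ ion charge 2+.
Anion [Ni…]: ligand charges -4, Ni(II) ⇒ ion charge 2−.
One 2+ cation balances one 2− anion.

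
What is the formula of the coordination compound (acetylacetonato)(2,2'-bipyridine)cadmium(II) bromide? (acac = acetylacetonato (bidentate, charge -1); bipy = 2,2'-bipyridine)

Ligands: 1 acetylacetonato (acac, -1), 1 2,2'-bipyridine (bipy, neutral). Ligand charge sum = -1.
Charge balance with bromide (-1) requires 1 complex ion per 1 bromide.

[Cd(acac)(bipy)]Br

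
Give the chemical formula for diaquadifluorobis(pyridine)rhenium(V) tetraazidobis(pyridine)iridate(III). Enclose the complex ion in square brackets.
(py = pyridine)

[ReF2(H2O)2(py)2][Ir(N3)4(py)2]3

Cation [Re…]: ligand charges -2, Re(V) ⇒ ion charge 3+.
Anion [Ir…]: ligand charges -4, Ir(III) ⇒ ion charge 1−.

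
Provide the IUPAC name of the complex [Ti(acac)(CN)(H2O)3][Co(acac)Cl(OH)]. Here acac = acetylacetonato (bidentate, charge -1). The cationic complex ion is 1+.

(acetylacetonato)triaquacyanotitanium(III) (acetylacetonato)chlorohydroxocobaltate(II)

The complex cation is given as 1+; its ligand charges sum to -2, so Ti = +3.
A 1:1 salt means the anion carries the equal and opposite charge, 1−.
Anion: ligand charges sum to -3; for the ion to be 1−, Co = +2.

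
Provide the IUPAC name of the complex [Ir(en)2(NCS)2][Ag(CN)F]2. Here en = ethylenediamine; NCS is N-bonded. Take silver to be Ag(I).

Both ions are complex: the cation is named first with the plain metal name, the anion second with the -ate form; each ion's ligands are alphabetised independently.
Ag is given as +1; the anion's ligand charges sum to -2, so the complex anion is 1−.
With 2 anions per cation, the cation must be 2×1 = 2+.
Cation: ligand charges sum to -2; for the ion to be 2+, Ir = +4.

bis(ethylenediamine)diisothiocyanatoiridium(IV) cyanofluoroargentate(I)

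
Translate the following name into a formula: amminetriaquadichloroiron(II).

Ligands: 1 ammine (NH3, neutral), 2 chloro (Cl, -1), 3 aqua (H2O, neutral). Ligand charge sum = -2.
With Fe in oxidation state +2, the complex ion is [Fe...].

[FeCl2(H2O)3(NH3)]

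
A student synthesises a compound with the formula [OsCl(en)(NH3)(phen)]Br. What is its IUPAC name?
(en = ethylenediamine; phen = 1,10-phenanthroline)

amminechloro(ethylenediamine)(1,10-phenanthroline)osmium(II) bromide

The 1 bromide counter-ion carries a total charge of -1, so each complex ion is 1+.
Ligand charges: 1×ethylenediamine (neutral), 1×1,10-phenanthroline (neutral), 1×chloro (-1 each), 1×ammine (neutral); total -1. So Os + (-1) = 1+, giving Os = +2.
Ligands are named alphabetically: ammine before chloro before ethylenediamine before phenanthroline.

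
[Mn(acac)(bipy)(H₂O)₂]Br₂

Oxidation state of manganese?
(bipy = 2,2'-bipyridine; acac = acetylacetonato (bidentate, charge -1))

+3

2 bromide outside the brackets (-1 each) → the complex ion is 2+.
Ligand charges: 2×H2O neutral; 1×bipy neutral; 1×acac = -1; sum -1.
Mn + (-1) = 2+ ⇒ Mn is +3.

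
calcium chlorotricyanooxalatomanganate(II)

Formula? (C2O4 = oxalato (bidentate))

Ligands: 1 oxalato (C2O4, -2), 1 chloro (Cl, -1), 3 cyano (CN, -1). Ligand charge sum = -6.
Charge balance with calcium (+2) requires 1 complex ion per 2 calcium.

Ca2[Mn(C2O4)Cl(CN)3]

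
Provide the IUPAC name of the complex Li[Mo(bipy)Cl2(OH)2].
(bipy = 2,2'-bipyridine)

lithium (2,2'-bipyridine)dichlorodihydroxomolybdate(III)

The 1 lithium counter-ion carries a total charge of +1, so each complex ion is 1−.
Ligand charges: 2×hydroxo (-1 each), 1×2,2'-bipyridine (neutral), 2×chloro (-1 each); total -4. So Mo + (-4) = 1−, giving Mo = +3.
Ligands are named alphabetically: bipyridine before chloro before hydroxo.
The complex ion is anionic, so molybdenum takes the -ate form molybdate(III).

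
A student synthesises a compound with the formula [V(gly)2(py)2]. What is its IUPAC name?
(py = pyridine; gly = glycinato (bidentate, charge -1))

There is no counter-ion, so the complex is neutral overall.
Ligand charges: 2×pyridine (neutral), 2×glycinato (-1 each); total -2. So V + (-2) = 0, giving V = +2.
Ligands are named alphabetically: glycinato before pyridine.

bis(glycinato)bis(pyridine)vanadium(II)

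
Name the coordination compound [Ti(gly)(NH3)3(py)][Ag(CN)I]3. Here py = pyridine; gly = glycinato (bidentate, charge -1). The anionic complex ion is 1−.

triammine(glycinato)(pyridine)titanium(IV) cyanoiodoargentate(I)

Both ions are complex: the cation is named first with the plain metal name, the anion second with the -ate form; each ion's ligands are alphabetised independently.
The complex anion is given as 1−; its ligand charges sum to -2, so Ag = +1.
With 3 anions per cation, the cation must be 3×1 = 3+.
Cation: ligand charges sum to -1; for the ion to be 3+, Ti = +4.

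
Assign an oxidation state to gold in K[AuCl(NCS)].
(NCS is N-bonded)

+1

1 potassium outside the brackets (+1 each) → the complex ion is 1−.
Ligand charges: 1×NCS = -1; 1×Cl = -1; sum -2.
Au + (-2) = 1− ⇒ Au is +1.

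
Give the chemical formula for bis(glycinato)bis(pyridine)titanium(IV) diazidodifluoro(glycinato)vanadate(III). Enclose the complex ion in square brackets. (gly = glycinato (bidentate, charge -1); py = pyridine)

Cation [Ti…]: ligand charges -2, Ti(IV) ⇒ ion charge 2+.
Anion [V…]: ligand charges -5, V(III) ⇒ ion charge 2−.

[Ti(gly)2(py)2][VF2(gly)(N3)2]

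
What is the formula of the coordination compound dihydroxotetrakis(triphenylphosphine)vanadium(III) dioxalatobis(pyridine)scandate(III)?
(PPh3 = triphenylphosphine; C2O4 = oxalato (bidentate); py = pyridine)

Cation [V…]: ligand charges -2, V(III) ⇒ ion charge 1+.
Anion [Sc…]: ligand charges -4, Sc(III) ⇒ ion charge 1−.
One 1+ cation balances one 1− anion.

[V(OH)2(PPh3)4][Sc(C2O4)2(py)2]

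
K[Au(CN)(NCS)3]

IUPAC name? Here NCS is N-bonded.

potassium cyanotriisothiocyanatoaurate(III)

The 1 potassium counter-ion carries a total charge of +1, so each complex ion is 1−.
Ligand charges: 1×cyano (-1 each), 3×isothiocyanato (-1 each); total -4. So Au + (-4) = 1−, giving Au = +3.
Ligands are named alphabetically: cyano before isothiocyanato.
The complex ion is anionic, so gold takes the -ate form aurate(III).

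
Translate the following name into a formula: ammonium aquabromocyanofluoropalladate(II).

Ligands: 1 aqua (H2O, neutral), 1 cyano (CN, -1), 1 bromo (Br, -1), 1 fluoro (F, -1). Ligand charge sum = -3.
Charge balance with ammonium (+1) requires 1 complex ion per 1 ammonium.

NH4[PdBr(CN)F(H2O)]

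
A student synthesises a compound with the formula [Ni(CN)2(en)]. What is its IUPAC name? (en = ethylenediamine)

dicyano(ethylenediamine)nickel(II)

There is no counter-ion, so the complex is neutral overall.
Ligand charges: 1×ethylenediamine (neutral), 2×cyano (-1 each); total -2. So Ni + (-2) = 0, giving Ni = +2.
Ligands are named alphabetically: cyano before ethylenediamine.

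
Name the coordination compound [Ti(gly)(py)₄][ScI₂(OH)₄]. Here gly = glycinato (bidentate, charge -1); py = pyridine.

(glycinato)tetrakis(pyridine)titanium(IV) tetrahydroxodiiodoscandate(III)

Scandium is always +3 in its complexes; the anion's ligand charges sum to -6, so the complex anion is 3−.
A 1:1 salt means the cation carries the equal and opposite charge, 3+.
Cation: ligand charges sum to -1; for the ion to be 3+, Ti = +4.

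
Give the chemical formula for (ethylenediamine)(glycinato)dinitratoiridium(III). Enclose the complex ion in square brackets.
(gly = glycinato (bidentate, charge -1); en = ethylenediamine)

Ligands: 2 nitrato (NO3, -1), 1 glycinato (gly, -1), 1 ethylenediamine (en, neutral). Ligand charge sum = -3.
With Ir in oxidation state +3, the complex ion is [Ir...].

[Ir(en)(gly)(NO3)2]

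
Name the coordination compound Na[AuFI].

sodium fluoroiodoaurate(I)

The 1 sodium counter-ion carries a total charge of +1, so each complex ion is 1−.
Ligand charges: 1×iodo (-1 each), 1×fluoro (-1 each); total -2. So Au + (-2) = 1−, giving Au = +1.
The complex ion is anionic, so gold takes the -ate form aurate(I).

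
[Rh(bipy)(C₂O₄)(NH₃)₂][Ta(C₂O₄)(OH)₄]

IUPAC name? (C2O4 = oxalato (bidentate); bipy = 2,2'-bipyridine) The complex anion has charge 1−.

diammine(2,2'-bipyridine)oxalatorhodium(III) tetrahydroxooxalatotantalate(V)

Both ions are complex: the cation is named first with the plain metal name, the anion second with the -ate form; each ion's ligands are alphabetised independently.
The complex anion is given as 1−; its ligand charges sum to -6, so Ta = +5.
A 1:1 salt means the cation carries the equal and opposite charge, 1+.
Cation: ligand charges sum to -2; for the ion to be 1+, Rh = +3.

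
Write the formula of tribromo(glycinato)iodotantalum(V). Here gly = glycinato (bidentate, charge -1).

[TaBr3(gly)I]

Ligands: 1 iodo (I, -1), 3 bromo (Br, -1), 1 glycinato (gly, -1). Ligand charge sum = -5.
With Ta in oxidation state +5, the complex ion is [Ta...].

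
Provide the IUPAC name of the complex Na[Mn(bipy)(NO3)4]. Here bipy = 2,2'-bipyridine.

sodium (2,2'-bipyridine)tetranitratomanganate(III)

The 1 sodium counter-ion carries a total charge of +1, so each complex ion is 1−.
Ligand charges: 1×2,2'-bipyridine (neutral), 4×nitrato (-1 each); total -4. So Mn + (-4) = 1−, giving Mn = +3.
Ligands are named alphabetically: bipyridine before nitrato.
The complex ion is anionic, so manganese takes the -ate form manganate(III).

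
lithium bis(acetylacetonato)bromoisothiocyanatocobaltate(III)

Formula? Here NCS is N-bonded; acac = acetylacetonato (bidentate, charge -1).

Li[Co(acac)2Br(NCS)]

Ligands: 1 isothiocyanato (NCS, -1), 2 acetylacetonato (acac, -1), 1 bromo (Br, -1). Ligand charge sum = -4.
With Co in oxidation state +3, the complex ion is [Co...]^1−.
Charge balance with lithium (+1) requires 1 complex ion per 1 lithium.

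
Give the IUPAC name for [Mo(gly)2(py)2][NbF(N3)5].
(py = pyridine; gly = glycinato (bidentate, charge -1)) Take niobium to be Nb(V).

Both ions are complex: the cation is named first with the plain metal name, the anion second with the -ate form; each ion's ligands are alphabetised independently.
Nb is given as +5; the anion's ligand charges sum to -6, so the complex anion is 1−.
A 1:1 salt means the cation carries the equal and opposite charge, 1+.
Cation: ligand charges sum to -2; for the ion to be 1+, Mo = +3.

bis(glycinato)bis(pyridine)molybdenum(III) pentaazidofluoroniobate(V)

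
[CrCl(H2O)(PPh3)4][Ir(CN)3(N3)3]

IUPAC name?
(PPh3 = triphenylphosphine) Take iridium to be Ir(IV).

aquachlorotetrakis(triphenylphosphine)chromium(III) triazidotricyanoiridate(IV)

Both ions are complex: the cation is named first with the plain metal name, the anion second with the -ate form; each ion's ligands are alphabetised independently.
Ir is given as +4; the anion's ligand charges sum to -6, so the complex anion is 2−.
A 1:1 salt means the cation carries the equal and opposite charge, 2+.
Cation: ligand charges sum to -1; for the ion to be 2+, Cr = +3.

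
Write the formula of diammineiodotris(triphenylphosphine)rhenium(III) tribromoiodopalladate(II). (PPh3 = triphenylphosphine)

[ReI(NH3)2(PPh3)3][PdBr3I]

Cation [Re…]: ligand charges -1, Re(III) ⇒ ion charge 2+.
Anion [Pd…]: ligand charges -4, Pd(II) ⇒ ion charge 2−.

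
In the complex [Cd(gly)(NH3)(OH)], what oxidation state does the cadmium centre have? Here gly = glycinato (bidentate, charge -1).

No counter-ion: the bracketed complex is neutral.
Ligand charges: 1×OH = -1; 1×gly = -1; 1×NH3 neutral; sum -2.
Cd + (-2) = 0 ⇒ Cd is +2.

+2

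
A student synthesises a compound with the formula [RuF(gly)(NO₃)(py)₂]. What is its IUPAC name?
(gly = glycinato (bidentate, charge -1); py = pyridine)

fluoro(glycinato)nitratobis(pyridine)ruthenium(III)

There is no counter-ion, so the complex is neutral overall.
Ligand charges: 1×glycinato (-1 each), 1×fluoro (-1 each), 1×nitrato (-1 each), 2×pyridine (neutral); total -3. So Ru + (-3) = 0, giving Ru = +3.
Ligands are named alphabetically: fluoro before glycinato before nitrato before pyridine.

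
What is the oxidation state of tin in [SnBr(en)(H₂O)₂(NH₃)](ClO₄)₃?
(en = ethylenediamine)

+4

3 perchlorate outside the brackets (-1 each) → the complex ion is 3+.
Ligand charges: 1×Br = -1; 1×en neutral; 1×NH3 neutral; 2×H2O neutral; sum -1.
Sn + (-1) = 3+ ⇒ Sn is +4.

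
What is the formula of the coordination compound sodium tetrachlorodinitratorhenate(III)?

Na3[ReCl4(NO3)2]

Ligands: 4 chloro (Cl, -1), 2 nitrato (NO3, -1). Ligand charge sum = -6.
With Re in oxidation state +3, the complex ion is [Re...]^3−.
Charge balance with sodium (+1) requires 1 complex ion per 3 sodium.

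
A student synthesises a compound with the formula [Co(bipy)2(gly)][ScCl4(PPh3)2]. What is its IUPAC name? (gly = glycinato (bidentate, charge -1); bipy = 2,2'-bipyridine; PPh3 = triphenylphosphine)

bis(2,2'-bipyridine)(glycinato)cobalt(II) tetrachlorobis(triphenylphosphine)scandate(III)

Scandium is always +3 in its complexes; the anion's ligand charges sum to -4, so the complex anion is 1−.
A 1:1 salt means the cation carries the equal and opposite charge, 1+.
Cation: ligand charges sum to -1; for the ion to be 1+, Co = +2.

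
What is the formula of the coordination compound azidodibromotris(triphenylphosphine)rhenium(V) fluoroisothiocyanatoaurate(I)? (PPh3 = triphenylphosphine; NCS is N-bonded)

[ReBr2(N3)(PPh3)3][AuF(NCS)]2

Cation [Re…]: ligand charges -3, Re(V) ⇒ ion charge 2+.
Anion [Au…]: ligand charges -2, Au(I) ⇒ ion charge 1−.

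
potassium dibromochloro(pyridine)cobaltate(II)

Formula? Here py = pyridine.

K[CoBr2Cl(py)]

Ligands: 2 bromo (Br, -1), 1 pyridine (py, neutral), 1 chloro (Cl, -1). Ligand charge sum = -3.
With Co in oxidation state +2, the complex ion is [Co...]^1−.
Charge balance with potassium (+1) requires 1 complex ion per 1 potassium.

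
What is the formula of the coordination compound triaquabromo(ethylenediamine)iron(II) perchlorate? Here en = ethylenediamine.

[FeBr(en)(H2O)3]ClO4

Ligands: 3 aqua (H2O, neutral), 1 ethylenediamine (en, neutral), 1 bromo (Br, -1). Ligand charge sum = -1.
With Fe in oxidation state +2, the complex ion is [Fe...]^1+.
Charge balance with perchlorate (-1) requires 1 complex ion per 1 perchlorate.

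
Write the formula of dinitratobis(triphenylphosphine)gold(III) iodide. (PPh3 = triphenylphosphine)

Ligands: 2 triphenylphosphine (PPh3, neutral), 2 nitrato (NO3, -1). Ligand charge sum = -2.
With Au in oxidation state +3, the complex ion is [Au...]^1+.
Charge balance with iodide (-1) requires 1 complex ion per 1 iodide.

[Au(NO3)2(PPh3)2]I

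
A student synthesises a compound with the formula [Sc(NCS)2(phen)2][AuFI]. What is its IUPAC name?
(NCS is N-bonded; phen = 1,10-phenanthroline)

Scandium is always +3 in its complexes; the cation's ligand charges sum to -2, so the complex cation is 1+.
A 1:1 salt means the anion carries the equal and opposite charge, 1−.
Anion: ligand charges sum to -2; for the ion to be 1−, Au = +1.

diisothiocyanatobis(1,10-phenanthroline)scandium(III) fluoroiodoaurate(I)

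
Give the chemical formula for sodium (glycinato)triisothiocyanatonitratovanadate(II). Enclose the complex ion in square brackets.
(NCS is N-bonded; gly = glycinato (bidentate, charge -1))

Ligands: 3 isothiocyanato (NCS, -1), 1 glycinato (gly, -1), 1 nitrato (NO3, -1). Ligand charge sum = -5.
Charge balance with sodium (+1) requires 1 complex ion per 3 sodium.

Na3[V(gly)(NCS)3(NO3)]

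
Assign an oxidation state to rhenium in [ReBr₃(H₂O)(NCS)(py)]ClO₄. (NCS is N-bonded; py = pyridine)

1 perchlorate outside the brackets (-1 each) → the complex ion is 1+.
Ligand charges: 1×NCS = -1; 1×py neutral; 1×H2O neutral; 3×Br = -3; sum -4.
Re + (-4) = 1+ ⇒ Re is +5.

+5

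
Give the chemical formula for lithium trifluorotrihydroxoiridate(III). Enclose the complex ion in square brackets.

Ligands: 3 fluoro (F, -1), 3 hydroxo (OH, -1). Ligand charge sum = -6.
Charge balance with lithium (+1) requires 1 complex ion per 3 lithium.

Li3[IrF3(OH)3]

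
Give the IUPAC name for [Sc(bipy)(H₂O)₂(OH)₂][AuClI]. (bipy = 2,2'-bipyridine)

diaqua(2,2'-bipyridine)dihydroxoscandium(III) chloroiodoaurate(I)

Scandium is always +3 in its complexes; the cation's ligand charges sum to -2, so the complex cation is 1+.
A 1:1 salt means the anion carries the equal and opposite charge, 1−.
Anion: ligand charges sum to -2; for the ion to be 1−, Au = +1.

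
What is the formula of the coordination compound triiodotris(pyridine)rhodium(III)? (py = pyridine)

Ligands: 3 pyridine (py, neutral), 3 iodo (I, -1). Ligand charge sum = -3.
With Rh in oxidation state +3, the complex ion is [Rh...].

[RhI3(py)3]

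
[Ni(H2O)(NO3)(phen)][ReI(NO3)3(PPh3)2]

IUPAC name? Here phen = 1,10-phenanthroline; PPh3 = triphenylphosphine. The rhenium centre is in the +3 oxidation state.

aquanitrato(1,10-phenanthroline)nickel(II) iodotrinitratobis(triphenylphosphine)rhenate(III)

Both ions are complex: the cation is named first with the plain metal name, the anion second with the -ate form; each ion's ligands are alphabetised independently.
Re is given as +3; the anion's ligand charges sum to -4, so the complex anion is 1−.
A 1:1 salt means the cation carries the equal and opposite charge, 1+.
Cation: ligand charges sum to -1; for the ion to be 1+, Ni = +2.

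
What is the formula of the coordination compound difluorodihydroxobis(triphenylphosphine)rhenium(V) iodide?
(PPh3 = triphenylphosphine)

[ReF2(OH)2(PPh3)2]I

Ligands: 2 hydroxo (OH, -1), 2 triphenylphosphine (PPh3, neutral), 2 fluoro (F, -1). Ligand charge sum = -4.
Charge balance with iodide (-1) requires 1 complex ion per 1 iodide.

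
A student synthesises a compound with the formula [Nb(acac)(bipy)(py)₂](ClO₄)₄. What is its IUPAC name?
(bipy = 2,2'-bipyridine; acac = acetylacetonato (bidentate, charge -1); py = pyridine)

(acetylacetonato)(2,2'-bipyridine)bis(pyridine)niobium(V) perchlorate

The 4 perchlorate counter-ions carry a total charge of -4, so each complex ion is 4+.
Ligand charges: 1×2,2'-bipyridine (neutral), 1×acetylacetonato (-1 each), 2×pyridine (neutral); total -1. So Nb + (-1) = 4+, giving Nb = +5.
Ligands are named alphabetically: acetylacetonato before bipyridine before pyridine.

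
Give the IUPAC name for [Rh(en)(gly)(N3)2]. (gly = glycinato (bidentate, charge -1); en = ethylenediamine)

diazido(ethylenediamine)(glycinato)rhodium(III)

There is no counter-ion, so the complex is neutral overall.
Ligand charges: 1×glycinato (-1 each), 2×azido (-1 each), 1×ethylenediamine (neutral); total -3. So Rh + (-3) = 0, giving Rh = +3.
Ligands are named alphabetically: azido before ethylenediamine before glycinato.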